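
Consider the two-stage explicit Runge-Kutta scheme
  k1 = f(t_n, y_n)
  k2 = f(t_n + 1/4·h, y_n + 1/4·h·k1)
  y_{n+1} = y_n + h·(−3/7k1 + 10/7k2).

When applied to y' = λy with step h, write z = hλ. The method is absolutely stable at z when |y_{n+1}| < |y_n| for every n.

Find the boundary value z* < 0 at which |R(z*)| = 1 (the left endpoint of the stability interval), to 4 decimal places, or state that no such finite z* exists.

left endpoint -2.8000.

Test eqn y'=λy, z=hλ:
  k1=λy_n ⇒ h·k1=z·y_n;  k2=λ(1+1/4z)y_n ⇒ h·k2=z(1+1/4z)y_n
  y_{n+1}/y_n = 1 − 3/7z + 10/7z(1+1/4z) = 1 + z + 5/14z²
  ⇒ R(z) = 1 + z + 5/14z².

Solve |R(x)|<1 on ℝ⁻.
x=-0.94: |R|=0.3756
R=1: x+5/14x²=0 ⇒ x=−14/5=-2.8000; min R=1−1/(4·5/14)=0.3000>−1
Confirm numerically:
  x=-2.669: |R|=0.87513 <1
  x=-2.379: |R|=0.64230 <1
  x=-2.257: |R|=0.56230 <1
  x=-2.083: |R|=0.46660 <1
  x=-3.382: |R|=1.70297 >1
  x=-3.257: |R|=1.53159 >1
  x=-2.858: |R|=1.05920 >1
So |R|<1 on (-2.8000, 0).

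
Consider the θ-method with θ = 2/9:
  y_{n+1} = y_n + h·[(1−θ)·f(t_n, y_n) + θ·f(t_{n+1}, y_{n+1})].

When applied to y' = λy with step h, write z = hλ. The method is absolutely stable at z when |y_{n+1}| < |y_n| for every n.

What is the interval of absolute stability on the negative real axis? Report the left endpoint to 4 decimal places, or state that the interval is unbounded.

Set f=λy, z=hλ:
  y_{n+1} = y_n + z·[7/9·y_n + 2/9·y_{n+1}] ⇒ (1 − 2/9z)y_{n+1} = (1 + 7/9z)y_n
  Hence R(z) = (1 + 7/9z)/(1 − 2/9z).

Find x<0 with |R(x)|<1.
x=-0.44: |R|=0.5992
R=−1: 1+7/9x = −1+2/9x ⇒ -5/9x=2 ⇒ x=2/(-5/9)=-3.6000
Confirm numerically:
  x=-2.981: |R|=0.79314 <1
  x=-2.726: |R|=0.69762 <1
  x=-2.239: |R|=0.49510 <1
  x=-4.128: |R|=1.15299 >1
  x=-3.633: |R|=1.01014 >1
Stable set (-3.6000, 0).

z∈(-3.6000,0).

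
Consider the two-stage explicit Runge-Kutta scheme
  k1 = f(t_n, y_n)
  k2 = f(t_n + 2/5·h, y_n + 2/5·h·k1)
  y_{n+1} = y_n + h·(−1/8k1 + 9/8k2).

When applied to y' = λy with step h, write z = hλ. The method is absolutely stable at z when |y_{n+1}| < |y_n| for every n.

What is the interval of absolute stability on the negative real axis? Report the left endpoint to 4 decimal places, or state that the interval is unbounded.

On y'=λy, z=hλ:
  k1=λy_n ⇒ h·k1=z·y_n;  k2=λ(1+2/5z)y_n ⇒ h·k2=z(1+2/5z)y_n
  y_{n+1}/y_n = 1 − 1/8z + 9/8z(1+2/5z) = 1 + z + 9/20z²
  R(z) = 1 + z + 9/20z².

Solve |R(x)|<1 on ℝ⁻.
x=-1.51: |R|=0.5160
R=1: x+9/20x²=0 ⇒ x=−20/9=-2.2222; min R=1−1/(4·9/20)=0.4444>−1
Confirm numerically:
  x=-2.185: |R|=0.96340 <1
  x=-1.358: |R|=0.47187 <1
  x=-1.091: |R|=0.44463 <1
  x=-2.791: |R|=1.71436 >1
  x=-2.770: |R|=1.68280 >1
  x=-2.553: |R|=1.38001 >1
Stable set (-2.2222, 0).

z∈(-2.2222,0).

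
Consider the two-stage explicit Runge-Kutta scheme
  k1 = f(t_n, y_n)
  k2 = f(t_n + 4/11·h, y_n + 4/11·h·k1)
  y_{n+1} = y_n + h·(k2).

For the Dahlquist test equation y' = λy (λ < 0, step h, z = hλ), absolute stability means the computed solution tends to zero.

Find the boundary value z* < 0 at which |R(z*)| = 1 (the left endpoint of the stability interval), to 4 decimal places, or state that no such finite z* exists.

left endpoint -2.7500.

Test eqn y'=λy, z=hλ:
  k1=λy_n ⇒ h·k1=z·y_n;  k2=λ(1+4/11z)y_n ⇒ h·k2=z(1+4/11z)y_n
  y_{n+1}/y_n = 1 + z(1+4/11z) = 1 + z + 4/11z²
  so R(z) = 1 + z + 4/11z².

Find x<0 with |R(x)|<1.
x=-0.43: |R|=0.6372
R=1: x+4/11x²=0 ⇒ x=−11/4=-2.7500; min R=1−1/(4·4/11)=0.3125>−1
Confirm numerically:
  x=-2.287: |R|=0.61495 <1
  x=-1.793: |R|=0.37604 <1
  x=-1.753: |R|=0.36446 <1
  x=-3.156: |R|=1.46594 >1
  x=-2.947: |R|=1.21111 >1
  x=-2.784: |R|=1.03442 >1
Interval (-2.7500, 0).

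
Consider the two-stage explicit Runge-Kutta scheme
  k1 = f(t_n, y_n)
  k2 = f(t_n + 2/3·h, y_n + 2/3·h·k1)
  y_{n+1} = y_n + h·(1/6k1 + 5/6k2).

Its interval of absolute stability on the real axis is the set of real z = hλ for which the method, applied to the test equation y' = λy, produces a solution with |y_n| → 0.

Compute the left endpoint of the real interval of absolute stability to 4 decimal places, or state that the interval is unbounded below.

With y'=λy (z=hλ):
  k1=λy_n ⇒ h·k1=z·y_n;  k2=λ(1+2/3z)y_n ⇒ h·k2=z(1+2/3z)y_n
  y_{n+1}/y_n = 1 + 1/6z + 5/6z(1+2/3z) = 1 + z + 5/9z²
  ⇒ R(z) = 1 + z + 5/9z².

Need |R(x)|<1, x<0.
x=-0.51: |R|=0.6345
R=1: x+5/9x²=0 ⇒ x=−9/5=-1.8000; min R=1−1/(4·5/9)=0.5500>−1
Confirm numerically:
  x=-1.711: |R|=0.91540 <1
  x=-1.432: |R|=0.70724 <1
  x=-1.170: |R|=0.59050 <1
  x=-0.903: |R|=0.55001 <1
  x=-1.930: |R|=1.13939 >1
  x=-1.915: |R|=1.12235 >1
Stable set (-1.8000, 0).

z* = -1.8000.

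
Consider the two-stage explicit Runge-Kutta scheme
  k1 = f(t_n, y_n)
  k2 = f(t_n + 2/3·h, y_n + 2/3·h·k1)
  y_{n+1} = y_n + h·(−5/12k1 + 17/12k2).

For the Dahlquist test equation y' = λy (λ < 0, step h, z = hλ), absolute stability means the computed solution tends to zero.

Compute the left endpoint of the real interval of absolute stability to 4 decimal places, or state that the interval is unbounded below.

left endpoint -1.0588.

On y'=λy, z=hλ:
  k1=λy_n ⇒ h·k1=z·y_n;  k2=λ(1+2/3z)y_n ⇒ h·k2=z(1+2/3z)y_n
  y_{n+1}/y_n = 1 − 5/12z + 17/12z(1+2/3z) = 1 + z + 17/18z²
  ⇒ R(z) = 1 + z + 17/18z².

Solve |R(x)|<1 on ℝ⁻.
x=-0.68: |R|=0.7567
R=1: x+17/18x²=0 ⇒ x=−18/17=-1.0588; min R=1−1/(4·17/18)=0.7353>−1
Confirm numerically:
  x=-1.008: |R|=0.95162 <1
  x=-0.698: |R|=0.76214 <1
  x=-0.481: |R|=0.73751 <1
  x=-0.437: |R|=0.74336 <1
  x=-1.472: |R|=1.57441 >1
  x=-1.304: |R|=1.30195 >1
Stable set (-1.0588, 0).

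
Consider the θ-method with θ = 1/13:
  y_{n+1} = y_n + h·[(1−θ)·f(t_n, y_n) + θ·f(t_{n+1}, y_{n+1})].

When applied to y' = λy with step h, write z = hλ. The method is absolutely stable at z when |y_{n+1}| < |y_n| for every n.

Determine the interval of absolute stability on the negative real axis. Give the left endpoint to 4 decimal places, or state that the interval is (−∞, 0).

Test eqn y'=λy, z=hλ:
  y_{n+1} = y_n + z·[12/13·y_n + 1/13·y_{n+1}] ⇒ (1 − 1/13z)y_{n+1} = (1 + 12/13z)y_n
  so R(z) = (1 + 12/13z)/(1 − 1/13z).

Need |R(x)|<1, x<0.
x=-0.55: |R|=0.4723
R=−1: 1+12/13x = −1+1/13x ⇒ -11/13x=2 ⇒ x=2/(-11/13)=-2.3636
Confirm numerically:
  x=-2.078: |R|=0.79162 <1
  x=-2.038: |R|=0.76180 <1
  x=-2.026: |R|=0.75283 <1
  x=-1.841: |R|=0.61263 <1
  x=-2.722: |R|=1.25073 >1
  x=-2.529: |R|=1.11714 >1
Stable set (-2.3636, 0).

(-2.3636, 0).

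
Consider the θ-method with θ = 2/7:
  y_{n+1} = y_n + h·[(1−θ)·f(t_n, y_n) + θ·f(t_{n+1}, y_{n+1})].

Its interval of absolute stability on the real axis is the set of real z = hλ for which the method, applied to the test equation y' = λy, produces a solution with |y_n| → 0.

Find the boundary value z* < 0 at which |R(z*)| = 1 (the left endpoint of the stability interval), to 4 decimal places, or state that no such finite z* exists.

With y'=λy (z=hλ):
  y_{n+1} = y_n + z·[5/7·y_n + 2/7·y_{n+1}] ⇒ (1 − 2/7z)y_{n+1} = (1 + 5/7z)y_n
  Hence R(z) = (1 + 5/7z)/(1 − 2/7z).

Solve |R(x)|<1 on ℝ⁻.
x=-1.61: |R|=0.1027
R=−1: 1+5/7x = −1+2/7x ⇒ -3/7x=2 ⇒ x=2/(-3/7)=-4.6667
Confirm numerically:
  x=-4.238: |R|=0.91690 <1
  x=-3.897: |R|=0.84392 <1
  x=-3.523: |R|=0.75573 <1
  x=-2.953: |R|=0.60166 <1
  x=-5.187: |R|=1.08985 >1
  x=-4.827: |R|=1.02888 >1
So |R|<1 on (-4.6667, 0).

left endpoint -4.6667.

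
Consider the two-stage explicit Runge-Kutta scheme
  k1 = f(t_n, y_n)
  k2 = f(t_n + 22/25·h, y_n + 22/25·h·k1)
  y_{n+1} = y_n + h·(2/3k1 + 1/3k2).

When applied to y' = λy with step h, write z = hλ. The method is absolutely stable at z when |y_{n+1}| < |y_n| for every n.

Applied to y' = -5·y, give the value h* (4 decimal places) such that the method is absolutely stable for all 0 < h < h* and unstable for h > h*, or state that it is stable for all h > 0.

With y'=λy (z=hλ):
  k1=λy_n ⇒ h·k1=z·y_n;  k2=λ(1+22/25z)y_n ⇒ h·k2=z(1+22/25z)y_n
  y_{n+1}/y_n = 1 + 2/3z + 1/3z(1+22/25z) = 1 + z + 22/75z²
  Hence R(z) = 1 + z + 22/75z².

Boundary: |R(x)|=1, x<0.
x=-1.21: |R|=0.2195
R=1: x+22/75x²=0 ⇒ x=−75/22=-3.4091; min R=1−1/(4·22/75)=0.1477>−1
Confirm numerically:
  x=-3.187: |R|=0.79238 <1
  x=-3.076: |R|=0.69945 <1
  x=-2.649: |R|=0.40938 <1
  x=-2.147: |R|=0.20515 <1
  x=-3.907: |R|=1.57063 >1
  x=-3.747: |R|=1.37140 >1
Interval (-3.4091, 0).

(-3.4091,0); λ=-5 ⇒ h* = (75/22)/5 = 0.6818.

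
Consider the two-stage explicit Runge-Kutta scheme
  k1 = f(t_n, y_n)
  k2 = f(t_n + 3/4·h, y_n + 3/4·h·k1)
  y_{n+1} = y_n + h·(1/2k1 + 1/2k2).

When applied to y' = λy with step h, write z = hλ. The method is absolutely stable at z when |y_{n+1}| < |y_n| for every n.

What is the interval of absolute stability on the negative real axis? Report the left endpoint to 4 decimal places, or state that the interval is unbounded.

With y'=λy (z=hλ):
  k1=λy_n ⇒ h·k1=z·y_n;  k2=λ(1+3/4z)y_n ⇒ h·k2=z(1+3/4z)y_n
  y_{n+1}/y_n = 1 + 1/2z + 1/2z(1+3/4z) = 1 + z + 3/8z²
  so R(z) = 1 + z + 3/8z².

Solve |R(x)|<1 on ℝ⁻.
x=-1.62: |R|=0.3641
R=1: x+3/8x²=0 ⇒ x=−8/3=-2.6667; min R=1−1/(4·3/8)=0.3333>−1
Confirm numerically:
  x=-2.313: |R|=0.69324 <1
  x=-1.900: |R|=0.45375 <1
  x=-1.109: |R|=0.35221 <1
  x=-2.996: |R|=1.37001 >1
  x=-2.737: |R|=1.07219 >1
  x=-2.707: |R|=1.04094 >1
Stable set (-2.6667, 0).

(-2.6667, 0).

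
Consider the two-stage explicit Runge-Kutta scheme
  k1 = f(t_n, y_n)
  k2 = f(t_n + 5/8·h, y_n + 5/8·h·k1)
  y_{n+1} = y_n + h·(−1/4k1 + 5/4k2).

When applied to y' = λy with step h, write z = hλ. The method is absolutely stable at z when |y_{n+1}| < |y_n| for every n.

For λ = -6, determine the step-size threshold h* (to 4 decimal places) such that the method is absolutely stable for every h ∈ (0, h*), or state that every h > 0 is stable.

(-1.2800,0); λ=-6 ⇒ h* = (32/25)/6 = 0.2133.

With y'=λy (z=hλ):
  k1=λy_n ⇒ h·k1=z·y_n;  k2=λ(1+5/8z)y_n ⇒ h·k2=z(1+5/8z)y_n
  y_{n+1}/y_n = 1 − 1/4z + 5/4z(1+5/8z) = 1 + z + 25/32z²
  ⇒ R(z) = 1 + z + 25/32z².

Find x<0 with |R(x)|<1.
x=-1.37: |R|=1.0963
R=1: x+25/32x²=0 ⇒ x=−32/25=-1.2800; min R=1−1/(4·25/32)=0.6800>−1
Confirm numerically:
  x=-1.066: |R|=0.82178 <1
  x=-0.854: |R|=0.71578 <1
  x=-0.772: |R|=0.69361 <1
  x=-1.757: |R|=1.65476 >1
  x=-1.606: |R|=1.40903 >1
Stable set (-1.2800, 0).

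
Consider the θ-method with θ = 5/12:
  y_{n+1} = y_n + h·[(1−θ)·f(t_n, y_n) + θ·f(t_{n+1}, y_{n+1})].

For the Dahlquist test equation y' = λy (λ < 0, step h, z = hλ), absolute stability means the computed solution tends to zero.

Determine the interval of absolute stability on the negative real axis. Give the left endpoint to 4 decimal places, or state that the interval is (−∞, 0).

With y'=λy (z=hλ):
  y_{n+1} = y_n + z·[7/12·y_n + 5/12·y_{n+1}] ⇒ (1 − 5/12z)y_{n+1} = (1 + 7/12z)y_n
  ⇒ R(z) = (1 + 7/12z)/(1 − 5/12z).

Need |R(x)|<1, x<0.
x=-0.34: |R|=0.7022
R=−1: 1+7/12x = −1+5/12x ⇒ -1/6x=2 ⇒ x=2/(-1/6)=-12.0000
Confirm numerically:
  x=-10.981: |R|=0.96954 <1
  x=-7.623: |R|=0.82532 <1
  x=-5.785: |R|=0.69627 <1
  x=-4.875: |R|=0.60825 <1
  x=-12.580: |R|=1.01549 >1
  x=-12.368: |R|=1.00997 >1
Interval (-12.0000, 0).

(-12.0000, 0).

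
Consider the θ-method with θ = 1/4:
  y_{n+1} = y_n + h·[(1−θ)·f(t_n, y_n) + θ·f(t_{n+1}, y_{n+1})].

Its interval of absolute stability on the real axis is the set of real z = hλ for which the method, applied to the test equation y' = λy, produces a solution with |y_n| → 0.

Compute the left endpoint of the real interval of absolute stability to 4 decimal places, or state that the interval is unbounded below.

z* = -4.0000.

With y'=λy (z=hλ):
  y_{n+1} = y_n + z·[3/4·y_n + 1/4·y_{n+1}] ⇒ (1 − 1/4z)y_{n+1} = (1 + 3/4z)y_n
  ⇒ R(z) = (1 + 3/4z)/(1 − 1/4z).

Find x<0 with |R(x)|<1.
x=-1.29: |R|=0.0246
R=−1: 1+3/4x = −1+1/4x ⇒ -1/2x=2 ⇒ x=2/(-1/2)=-4.0000
Confirm numerically:
  x=-2.994: |R|=0.71232 <1
  x=-2.351: |R|=0.48071 <1
  x=-1.930: |R|=0.30185 <1
  x=-1.609: |R|=0.14744 <1
  x=-4.550: |R|=1.12865 >1
  x=-4.046: |R|=1.01143 >1
Interval (-4.0000, 0).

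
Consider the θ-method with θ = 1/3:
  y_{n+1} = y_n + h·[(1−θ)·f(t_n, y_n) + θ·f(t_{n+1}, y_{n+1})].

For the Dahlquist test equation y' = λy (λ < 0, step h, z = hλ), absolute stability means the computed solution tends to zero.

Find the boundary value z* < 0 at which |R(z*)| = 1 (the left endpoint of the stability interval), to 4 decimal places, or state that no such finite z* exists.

With y'=λy (z=hλ):
  y_{n+1} = y_n + z·[2/3·y_n + 1/3·y_{n+1}] ⇒ (1 − 1/3z)y_{n+1} = (1 + 2/3z)y_n
  Hence R(z) = (1 + 2/3z)/(1 − 1/3z).

Find x<0 with |R(x)|<1.
x=-1.03: |R|=0.2333
R=−1: 1+2/3x = −1+1/3x ⇒ -1/3x=2 ⇒ x=2/(-1/3)=-6.0000
Confirm numerically:
  x=-5.110: |R|=0.89026 <1
  x=-5.015: |R|=0.87711 <1
  x=-3.462: |R|=0.60724 <1
  x=-6.522: |R|=1.05482 >1
  x=-6.215: |R|=1.02333 >1
  x=-6.109: |R|=1.01197 >1
So |R|<1 on (-6.0000, 0).

z* = -6.0000.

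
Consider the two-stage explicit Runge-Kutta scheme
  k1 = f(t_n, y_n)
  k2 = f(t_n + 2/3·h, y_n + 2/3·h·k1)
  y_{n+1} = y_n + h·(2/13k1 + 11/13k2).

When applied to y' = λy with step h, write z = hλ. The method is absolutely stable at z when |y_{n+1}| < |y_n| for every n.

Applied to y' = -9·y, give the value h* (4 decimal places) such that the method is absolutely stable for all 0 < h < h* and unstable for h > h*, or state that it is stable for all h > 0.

Test eqn y'=λy, z=hλ:
  k1=λy_n ⇒ h·k1=z·y_n;  k2=λ(1+2/3z)y_n ⇒ h·k2=z(1+2/3z)y_n
  y_{n+1}/y_n = 1 + 2/13z + 11/13z(1+2/3z) = 1 + z + 22/39z²
  so R(z) = 1 + z + 22/39z².

Solve |R(x)|<1 on ℝ⁻.
x=-0.82: |R|=0.5593
R=1: x+22/39x²=0 ⇒ x=−39/22=-1.7727; min R=1−1/(4·22/39)=0.5568>−1
Confirm numerically:
  x=-1.610: |R|=0.85221 <1
  x=-1.498: |R|=0.76785 <1
  x=-1.016: |R|=0.56630 <1
  x=-2.043: |R|=1.31148 >1
  x=-1.807: |R|=1.03494 >1
So |R|<1 on (-1.7727, 0).

(-1.7727,0); λ=-9 ⇒ h* = (39/22)/9 = 0.1970.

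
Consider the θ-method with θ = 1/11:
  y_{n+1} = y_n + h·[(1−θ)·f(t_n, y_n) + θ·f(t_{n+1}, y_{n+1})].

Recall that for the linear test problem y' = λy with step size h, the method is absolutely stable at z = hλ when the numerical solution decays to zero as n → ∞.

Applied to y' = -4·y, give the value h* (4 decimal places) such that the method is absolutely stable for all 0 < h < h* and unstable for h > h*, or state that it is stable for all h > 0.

With y'=λy (z=hλ):
  y_{n+1} = y_n + z·[10/11·y_n + 1/11·y_{n+1}] ⇒ (1 − 1/11z)y_{n+1} = (1 + 10/11z)y_n
  so R(z) = (1 + 10/11z)/(1 − 1/11z).

Solve |R(x)|<1 on ℝ⁻.
x=-0.91: |R|=0.1595
R=−1: 1+10/11x = −1+1/11x ⇒ -9/11x=2 ⇒ x=2/(-9/11)=-2.4444
Confirm numerically:
  x=-2.123: |R|=0.77955 <1
  x=-1.793: |R|=0.54170 <1
  x=-1.169: |R|=0.05670 <1
  x=-2.997: |R|=1.35529 >1
  x=-2.921: |R|=1.30810 >1
  x=-2.823: |R|=1.24647 >1
Stable set (-2.4444, 0).

(-2.4444,0); λ=-4 ⇒ h* = (22/9)/4 = 0.6111.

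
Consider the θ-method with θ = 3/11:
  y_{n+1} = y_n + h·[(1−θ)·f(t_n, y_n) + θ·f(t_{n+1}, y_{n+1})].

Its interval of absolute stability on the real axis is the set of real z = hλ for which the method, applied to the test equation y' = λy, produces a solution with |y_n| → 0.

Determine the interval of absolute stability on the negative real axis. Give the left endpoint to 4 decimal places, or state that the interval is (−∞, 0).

z∈(-4.4000,0).

Set f=λy, z=hλ:
  y_{n+1} = y_n + z·[8/11·y_n + 3/11·y_{n+1}] ⇒ (1 − 3/11z)y_{n+1} = (1 + 8/11z)y_n
  R(z) = (1 + 8/11z)/(1 − 3/11z).

Need |R(x)|<1, x<0.
x=-1.31: |R|=0.0348
R=−1: 1+8/11x = −1+3/11x ⇒ -5/11x=2 ⇒ x=2/(-5/11)=-4.4000
Confirm numerically:
  x=-4.342: |R|=0.98793 <1
  x=-4.308: |R|=0.98077 <1
  x=-3.528: |R|=0.79800 <1
  x=-2.794: |R|=0.58570 <1
  x=-4.801: |R|=1.07893 >1
  x=-4.656: |R|=1.05127 >1
So |R|<1 on (-4.4000, 0).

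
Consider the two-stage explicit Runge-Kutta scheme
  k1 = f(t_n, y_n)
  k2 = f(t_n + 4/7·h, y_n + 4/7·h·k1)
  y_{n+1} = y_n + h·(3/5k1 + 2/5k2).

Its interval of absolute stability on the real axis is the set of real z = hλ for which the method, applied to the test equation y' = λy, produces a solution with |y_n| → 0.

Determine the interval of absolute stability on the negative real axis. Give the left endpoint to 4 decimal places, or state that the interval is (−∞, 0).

Set f=λy, z=hλ:
  k1=λy_n ⇒ h·k1=z·y_n;  k2=λ(1+4/7z)y_n ⇒ h·k2=z(1+4/7z)y_n
  y_{n+1}/y_n = 1 + 3/5z + 2/5z(1+4/7z) = 1 + z + 8/35z²
  Hence R(z) = 1 + z + 8/35z².

Boundary: |R(x)|=1, x<0.
x=-1.16: |R|=0.1476
R=1: x+8/35x²=0 ⇒ x=−35/8=-4.3750; min R=1−1/(4·8/35)=-0.0938>−1
Confirm numerically:
  x=-4.253: |R|=0.88140 <1
  x=-4.109: |R|=0.75017 <1
  x=-3.338: |R|=0.20880 <1
  x=-2.644: |R|=0.04612 <1
  x=-4.957: |R|=1.65942 >1
  x=-4.738: |R|=1.39312 >1
Stable set (-4.3750, 0).

z∈(-4.3750,0).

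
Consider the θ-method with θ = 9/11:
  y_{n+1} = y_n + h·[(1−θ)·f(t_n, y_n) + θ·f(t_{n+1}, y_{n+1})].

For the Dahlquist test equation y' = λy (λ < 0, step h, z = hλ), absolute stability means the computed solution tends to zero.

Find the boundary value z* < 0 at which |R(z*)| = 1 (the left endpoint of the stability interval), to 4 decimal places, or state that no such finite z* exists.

interval (−∞, 0).

Test eqn y'=λy, z=hλ:
  y_{n+1} = y_n + z·[2/11·y_n + 9/11·y_{n+1}] ⇒ (1 − 9/11z)y_{n+1} = (1 + 2/11z)y_n
  R(z) = (1 + 2/11z)/(1 − 9/11z).

Boundary: |R(x)|=1, x<0.
x=-0.41: |R|=0.6930
x=-2: |R|=0.2414
x=-10: |R|=0.0891
x=-100: |R|=0.2075
θ=9/11≥1/2 ⇒ |1+2/11x|<|1−9/11x| ∀x<0 ⇒ stable on all of ℝ⁻.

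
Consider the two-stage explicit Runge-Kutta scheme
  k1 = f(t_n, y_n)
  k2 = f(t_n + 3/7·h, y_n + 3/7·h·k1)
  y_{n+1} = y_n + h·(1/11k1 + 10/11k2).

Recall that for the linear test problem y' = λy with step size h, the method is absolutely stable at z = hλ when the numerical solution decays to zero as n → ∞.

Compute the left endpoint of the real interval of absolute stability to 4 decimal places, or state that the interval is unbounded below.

Test eqn y'=λy, z=hλ:
  k1=λy_n ⇒ h·k1=z·y_n;  k2=λ(1+3/7z)y_n ⇒ h·k2=z(1+3/7z)y_n
  y_{n+1}/y_n = 1 + 1/11z + 10/11z(1+3/7z) = 1 + z + 30/77z²
  Hence R(z) = 1 + z + 30/77z².

Need |R(x)|<1, x<0.
x=-0.4: |R|=0.6623
R=1: x+30/77x²=0 ⇒ x=−77/30=-2.5667; min R=1−1/(4·30/77)=0.3583>−1
Confirm numerically:
  x=-2.086: |R|=0.60935 <1
  x=-1.212: |R|=0.36032 <1
  x=-1.081: |R|=0.37428 <1
  x=-2.892: |R|=1.36657 >1
  x=-2.716: |R|=1.15802 >1
Stable set (-2.5667, 0).

left endpoint -2.5667.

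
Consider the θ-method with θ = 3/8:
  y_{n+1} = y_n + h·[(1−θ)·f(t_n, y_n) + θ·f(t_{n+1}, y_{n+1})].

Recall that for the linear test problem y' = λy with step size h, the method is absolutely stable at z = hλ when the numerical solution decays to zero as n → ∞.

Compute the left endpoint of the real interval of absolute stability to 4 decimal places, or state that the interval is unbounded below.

z* = -8.0000.

Test eqn y'=λy, z=hλ:
  y_{n+1} = y_n + z·[5/8·y_n + 3/8·y_{n+1}] ⇒ (1 − 3/8z)y_{n+1} = (1 + 5/8z)y_n
  R(z) = (1 + 5/8z)/(1 − 3/8z).

Find x<0 with |R(x)|<1.
x=-0.62: |R|=0.4970
R=−1: 1+5/8x = −1+3/8x ⇒ -1/4x=2 ⇒ x=2/(-1/4)=-8.0000
Confirm numerically:
  x=-6.913: |R|=0.92435 <1
  x=-6.509: |R|=0.89167 <1
  x=-5.861: |R|=0.83278 <1
  x=-8.422: |R|=1.02537 >1
  x=-8.357: |R|=1.02159 >1
  x=-8.316: |R|=1.01918 >1
So |R|<1 on (-8.0000, 0).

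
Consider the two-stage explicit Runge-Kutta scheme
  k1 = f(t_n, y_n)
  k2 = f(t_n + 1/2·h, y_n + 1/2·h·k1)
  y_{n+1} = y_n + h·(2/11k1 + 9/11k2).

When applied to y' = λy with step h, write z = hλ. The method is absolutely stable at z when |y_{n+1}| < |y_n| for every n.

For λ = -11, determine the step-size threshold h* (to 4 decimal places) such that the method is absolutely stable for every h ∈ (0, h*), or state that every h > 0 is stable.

Set f=λy, z=hλ:
  k1=λy_n ⇒ h·k1=z·y_n;  k2=λ(1+1/2z)y_n ⇒ h·k2=z(1+1/2z)y_n
  y_{n+1}/y_n = 1 + 2/11z + 9/11z(1+1/2z) = 1 + z + 9/22z²
  ⇒ R(z) = 1 + z + 9/22z².

Boundary: |R(x)|=1, x<0.
x=-0.63: |R|=0.5324
R=1: x+9/22x²=0 ⇒ x=−22/9=-2.4444; min R=1−1/(4·9/22)=0.3889>−1
Confirm numerically:
  x=-2.238: |R|=0.81099 <1
  x=-1.239: |R|=0.38900 <1
  x=-1.011: |R|=0.40714 <1
  x=-0.988: |R|=0.41133 <1
  x=-3.019: |R|=1.70960 >1
  x=-2.868: |R|=1.49695 >1
Stable set (-2.4444, 0).

(-2.4444,0); λ=-11 ⇒ h* = (22/9)/11 = 0.2222.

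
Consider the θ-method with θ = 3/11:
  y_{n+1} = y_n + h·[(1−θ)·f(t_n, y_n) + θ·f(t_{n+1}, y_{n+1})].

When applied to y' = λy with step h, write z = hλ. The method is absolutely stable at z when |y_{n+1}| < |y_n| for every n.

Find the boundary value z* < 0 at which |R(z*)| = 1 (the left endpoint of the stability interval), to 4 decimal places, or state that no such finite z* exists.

left endpoint -4.4000.

Test eqn y'=λy, z=hλ:
  y_{n+1} = y_n + z·[8/11·y_n + 3/11·y_{n+1}] ⇒ (1 − 3/11z)y_{n+1} = (1 + 8/11z)y_n
  ⇒ R(z) = (1 + 8/11z)/(1 − 3/11z).

Need |R(x)|<1, x<0.
x=-1.47: |R|=0.0493
R=−1: 1+8/11x = −1+3/11x ⇒ -5/11x=2 ⇒ x=2/(-5/11)=-4.4000
Confirm numerically:
  x=-4.017: |R|=0.91692 <1
  x=-3.512: |R|=0.79383 <1
  x=-3.440: |R|=0.77486 <1
  x=-2.404: |R|=0.45201 <1
  x=-4.887: |R|=1.09489 >1
  x=-4.886: |R|=1.09471 >1
  x=-4.604: |R|=1.04111 >1
Stable set (-4.4000, 0).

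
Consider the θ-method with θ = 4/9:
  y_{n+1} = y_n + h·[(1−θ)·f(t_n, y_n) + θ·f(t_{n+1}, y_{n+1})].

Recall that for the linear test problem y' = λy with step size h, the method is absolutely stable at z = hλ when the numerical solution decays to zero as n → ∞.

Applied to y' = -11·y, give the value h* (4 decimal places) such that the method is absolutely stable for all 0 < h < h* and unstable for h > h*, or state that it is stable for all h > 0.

(-18.0000,0); λ=-11 ⇒ h* = (18)/11 = 1.6364.

Set f=λy, z=hλ:
  y_{n+1} = y_n + z·[5/9·y_n + 4/9·y_{n+1}] ⇒ (1 − 4/9z)y_{n+1} = (1 + 5/9z)y_n
  ⇒ R(z) = (1 + 5/9z)/(1 − 4/9z).

Find x<0 with |R(x)|<1.
x=-1.24: |R|=0.2006
R=−1: 1+5/9x = −1+4/9x ⇒ -1/9x=2 ⇒ x=2/(-1/9)=-18.0000
Confirm numerically:
  x=-15.758: |R|=0.96887 <1
  x=-13.301: |R|=0.92446 <1
  x=-8.204: |R|=0.76574 <1
  x=-7.757: |R|=0.74410 <1
  x=-18.257: |R|=1.00313 >1
  x=-18.169: |R|=1.00207 >1
  x=-18.105: |R|=1.00129 >1
So |R|<1 on (-18.0000, 0).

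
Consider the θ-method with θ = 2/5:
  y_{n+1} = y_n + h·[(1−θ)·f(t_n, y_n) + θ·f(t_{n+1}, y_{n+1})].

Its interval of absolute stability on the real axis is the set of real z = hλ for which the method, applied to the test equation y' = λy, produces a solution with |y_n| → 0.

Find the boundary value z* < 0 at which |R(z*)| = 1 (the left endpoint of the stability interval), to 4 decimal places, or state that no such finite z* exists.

Test eqn y'=λy, z=hλ:
  y_{n+1} = y_n + z·[3/5·y_n + 2/5·y_{n+1}] ⇒ (1 − 2/5z)y_{n+1} = (1 + 3/5z)y_n
  ⇒ R(z) = (1 + 3/5z)/(1 − 2/5z).

Find x<0 with |R(x)|<1.
x=-1.28: |R|=0.1534
R=−1: 1+3/5x = −1+2/5x ⇒ -1/5x=2 ⇒ x=2/(-1/5)=-10.0000
Confirm numerically:
  x=-8.596: |R|=0.93673 <1
  x=-8.459: |R|=0.92969 <1
  x=-7.071: |R|=0.84699 <1
  x=-10.497: |R|=1.01912 >1
  x=-10.043: |R|=1.00171 >1
  x=-10.027: |R|=1.00108 >1
So |R|<1 on (-10.0000, 0).

left endpoint -10.0000.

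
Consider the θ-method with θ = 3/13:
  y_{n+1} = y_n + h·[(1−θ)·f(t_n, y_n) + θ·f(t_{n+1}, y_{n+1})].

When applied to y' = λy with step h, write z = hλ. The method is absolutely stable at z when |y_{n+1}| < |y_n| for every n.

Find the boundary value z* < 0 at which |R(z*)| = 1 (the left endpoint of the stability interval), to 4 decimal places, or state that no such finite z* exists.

left endpoint -3.7143.

Set f=λy, z=hλ:
  y_{n+1} = y_n + z·[10/13·y_n + 3/13·y_{n+1}] ⇒ (1 − 3/13z)y_{n+1} = (1 + 10/13z)y_n
  Hence R(z) = (1 + 10/13z)/(1 − 3/13z).

Need |R(x)|<1, x<0.
x=-1: |R|=0.1875
R=−1: 1+10/13x = −1+3/13x ⇒ -7/13x=2 ⇒ x=2/(-7/13)=-3.7143
Confirm numerically:
  x=-2.697: |R|=0.66237 <1
  x=-2.345: |R|=0.52159 <1
  x=-1.745: |R|=0.24404 <1
  x=-4.266: |R|=1.14970 >1
  x=-3.948: |R|=1.06585 >1
Stable set (-3.7143, 0).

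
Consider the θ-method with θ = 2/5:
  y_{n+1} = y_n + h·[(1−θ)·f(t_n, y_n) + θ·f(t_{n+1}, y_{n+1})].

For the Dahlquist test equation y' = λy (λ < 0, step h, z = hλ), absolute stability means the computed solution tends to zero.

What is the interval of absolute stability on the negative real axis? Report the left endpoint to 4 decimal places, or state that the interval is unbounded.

Set f=λy, z=hλ:
  y_{n+1} = y_n + z·[3/5·y_n + 2/5·y_{n+1}] ⇒ (1 − 2/5z)y_{n+1} = (1 + 3/5z)y_n
  R(z) = (1 + 3/5z)/(1 − 2/5z).

Boundary: |R(x)|=1, x<0.
x=-0.83: |R|=0.3769
R=−1: 1+3/5x = −1+2/5x ⇒ -1/5x=2 ⇒ x=2/(-1/5)=-10.0000
Confirm numerically:
  x=-8.829: |R|=0.94832 <1
  x=-8.657: |R|=0.93981 <1
  x=-6.184: |R|=0.78029 <1
  x=-10.276: |R|=1.01080 >1
  x=-10.050: |R|=1.00199 >1
Interval (-10.0000, 0).

(-10.0000, 0).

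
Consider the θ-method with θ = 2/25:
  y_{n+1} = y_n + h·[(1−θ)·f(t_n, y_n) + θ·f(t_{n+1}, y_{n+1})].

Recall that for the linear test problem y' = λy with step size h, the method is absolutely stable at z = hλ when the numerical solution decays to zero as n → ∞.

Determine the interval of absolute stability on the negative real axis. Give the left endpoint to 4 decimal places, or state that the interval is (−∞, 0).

On y'=λy, z=hλ:
  y_{n+1} = y_n + z·[23/25·y_n + 2/25·y_{n+1}] ⇒ (1 − 2/25z)y_{n+1} = (1 + 23/25z)y_n
  R(z) = (1 + 23/25z)/(1 − 2/25z).

Boundary: |R(x)|=1, x<0.
x=-1.11: |R|=0.0195
R=−1: 1+23/25x = −1+2/25x ⇒ -21/25x=2 ⇒ x=2/(-21/25)=-2.3810
Confirm numerically:
  x=-1.074: |R|=0.01098 <1
  x=-1.021: |R|=0.05610 <1
  x=-0.981: |R|=0.09039 <1
  x=-2.942: |R|=1.38149 >1
  x=-2.460: |R|=1.05548 >1
Interval (-2.3810, 0).

(-2.3810, 0).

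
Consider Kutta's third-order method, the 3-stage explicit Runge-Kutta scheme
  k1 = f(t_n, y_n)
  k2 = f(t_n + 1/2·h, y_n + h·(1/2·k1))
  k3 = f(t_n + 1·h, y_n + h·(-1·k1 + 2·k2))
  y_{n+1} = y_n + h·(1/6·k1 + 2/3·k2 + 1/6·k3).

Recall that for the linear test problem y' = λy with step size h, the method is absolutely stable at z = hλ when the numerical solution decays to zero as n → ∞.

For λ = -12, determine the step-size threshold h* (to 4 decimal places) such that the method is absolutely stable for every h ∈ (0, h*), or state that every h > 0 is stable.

Set f=λy, z=hλ:
  order 3, 3-stage ⇒ R(z)=1+z+z^2/2+z^3/6
  (e.g. R(-1.67)=-0.05179, |R|=0.05179)

Solve |R(x)|<1 on ℝ⁻.
x=-1.67: |R|=0.0518
|R(-0.99)|=0.3383 |R(-0.8)|=0.4347 |R(-0.56)|=0.5675
Bisect:
  x_lo=-3.0910 |R|=2.2360  x_hi=-0.2474 |R|=0.7806
  mid=-1.66925 |R|=0.05125 →hi
  mid=-2.38014 |R|=0.79489 →hi
  mid=-2.73559 |R|=1.40581 →lo
  mid=-2.55787 |R|=1.07575 →lo
  mid=-2.46901 |R|=0.92952 →hi
  mid=-2.51344 |R|=1.00114 →lo
  mid=-2.49122 |R|=0.96496 →hi
  mid=-2.50233 |R|=0.98296 →hi
  mid=-2.50788 |R|=0.99202 →hi
  ...
  [-2.51292,-2.51274] ⇒ x*=-2.5127
So |R|<1 on (-2.5127, 0).

(-2.5127,0); λ=-12 ⇒ h* = 0.2094.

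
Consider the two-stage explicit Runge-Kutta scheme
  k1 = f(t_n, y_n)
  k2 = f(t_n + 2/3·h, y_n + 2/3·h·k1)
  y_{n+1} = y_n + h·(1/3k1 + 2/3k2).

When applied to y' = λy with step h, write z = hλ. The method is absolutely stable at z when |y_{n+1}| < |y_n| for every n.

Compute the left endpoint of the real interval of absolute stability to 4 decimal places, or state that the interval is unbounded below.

On y'=λy, z=hλ:
  k1=λy_n ⇒ h·k1=z·y_n;  k2=λ(1+2/3z)y_n ⇒ h·k2=z(1+2/3z)y_n
  y_{n+1}/y_n = 1 + 1/3z + 2/3z(1+2/3z) = 1 + z + 4/9z²
  R(z) = 1 + z + 4/9z².

Find x<0 with |R(x)|<1.
x=-1.75: |R|=0.6111
R=1: x+4/9x²=0 ⇒ x=−9/4=-2.2500; min R=1−1/(4·4/9)=0.4375>−1
Confirm numerically:
  x=-1.741: |R|=0.60615 <1
  x=-1.616: |R|=0.54465 <1
  x=-1.049: |R|=0.44007 <1
  x=-2.734: |R|=1.58811 >1
  x=-2.656: |R|=1.47926 >1
  x=-2.582: |R|=1.38099 >1
Interval (-2.2500, 0).

z* = -2.2500.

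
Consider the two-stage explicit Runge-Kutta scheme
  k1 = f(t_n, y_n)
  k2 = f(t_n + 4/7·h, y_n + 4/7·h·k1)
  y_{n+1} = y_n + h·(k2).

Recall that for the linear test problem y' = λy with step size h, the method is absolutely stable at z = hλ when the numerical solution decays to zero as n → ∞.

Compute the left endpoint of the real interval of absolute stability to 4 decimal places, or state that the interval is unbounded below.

left endpoint -1.7500.

Set f=λy, z=hλ:
  k1=λy_n ⇒ h·k1=z·y_n;  k2=λ(1+4/7z)y_n ⇒ h·k2=z(1+4/7z)y_n
  y_{n+1}/y_n = 1 + z(1+4/7z) = 1 + z + 4/7z²
  so R(z) = 1 + z + 4/7z².

Boundary: |R(x)|=1, x<0.
x=-1.03: |R|=0.5762
R=1: x+4/7x²=0 ⇒ x=−7/4=-1.7500; min R=1−1/(4·4/7)=0.5625>−1
Confirm numerically:
  x=-1.575: |R|=0.84250 <1
  x=-1.359: |R|=0.69636 <1
  x=-1.194: |R|=0.62065 <1
  x=-0.720: |R|=0.57623 <1
  x=-2.246: |R|=1.63658 >1
  x=-2.191: |R|=1.55213 >1
  x=-1.978: |R|=1.25771 >1
Stable set (-1.7500, 0).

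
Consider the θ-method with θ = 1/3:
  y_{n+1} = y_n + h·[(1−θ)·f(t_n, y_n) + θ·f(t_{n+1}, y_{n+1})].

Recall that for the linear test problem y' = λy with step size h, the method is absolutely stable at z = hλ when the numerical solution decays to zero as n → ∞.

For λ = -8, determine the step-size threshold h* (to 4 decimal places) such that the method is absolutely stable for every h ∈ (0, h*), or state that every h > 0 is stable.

With y'=λy (z=hλ):
  y_{n+1} = y_n + z·[2/3·y_n + 1/3·y_{n+1}] ⇒ (1 − 1/3z)y_{n+1} = (1 + 2/3z)y_n
  ⇒ R(z) = (1 + 2/3z)/(1 − 1/3z).

Need |R(x)|<1, x<0.
x=-1.18: |R|=0.1531
R=−1: 1+2/3x = −1+1/3x ⇒ -1/3x=2 ⇒ x=2/(-1/3)=-6.0000
Confirm numerically:
  x=-5.519: |R|=0.94354 <1
  x=-4.099: |R|=0.73222 <1
  x=-3.849: |R|=0.68594 <1
  x=-6.325: |R|=1.03485 >1
  x=-6.324: |R|=1.03475 >1
  x=-6.266: |R|=1.02871 >1
Interval (-6.0000, 0).

(-6.0000,0); λ=-8 ⇒ h* = (6)/8 = 0.7500.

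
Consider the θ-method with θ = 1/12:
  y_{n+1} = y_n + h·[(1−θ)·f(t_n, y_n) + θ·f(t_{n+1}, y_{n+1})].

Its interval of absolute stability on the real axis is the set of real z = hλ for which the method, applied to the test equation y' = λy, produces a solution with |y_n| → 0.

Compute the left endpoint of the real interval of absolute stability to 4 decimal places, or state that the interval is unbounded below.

z* = -2.4000.

On y'=λy, z=hλ:
  y_{n+1} = y_n + z·[11/12·y_n + 1/12·y_{n+1}] ⇒ (1 − 1/12z)y_{n+1} = (1 + 11/12z)y_n
  R(z) = (1 + 11/12z)/(1 − 1/12z).

Boundary: |R(x)|=1, x<0.
x=-1.5: |R|=0.3333
R=−1: 1+11/12x = −1+1/12x ⇒ -5/6x=2 ⇒ x=2/(-5/6)=-2.4000
Confirm numerically:
  x=-2.158: |R|=0.82907 <1
  x=-1.672: |R|=0.46752 <1
  x=-1.446: |R|=0.29050 <1
  x=-1.053: |R|=0.03195 <1
  x=-2.978: |R|=1.38590 >1
  x=-2.932: |R|=1.35628 >1
So |R|<1 on (-2.4000, 0).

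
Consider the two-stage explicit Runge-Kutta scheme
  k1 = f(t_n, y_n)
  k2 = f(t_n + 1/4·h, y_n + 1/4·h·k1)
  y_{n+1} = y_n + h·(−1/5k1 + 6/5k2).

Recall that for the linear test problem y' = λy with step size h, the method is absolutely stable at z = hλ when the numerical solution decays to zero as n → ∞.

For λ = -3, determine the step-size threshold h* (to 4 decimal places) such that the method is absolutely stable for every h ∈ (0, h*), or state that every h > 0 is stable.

With y'=λy (z=hλ):
  k1=λy_n ⇒ h·k1=z·y_n;  k2=λ(1+1/4z)y_n ⇒ h·k2=z(1+1/4z)y_n
  y_{n+1}/y_n = 1 − 1/5z + 6/5z(1+1/4z) = 1 + z + 3/10z²
  ⇒ R(z) = 1 + z + 3/10z².

Solve |R(x)|<1 on ℝ⁻.
x=-0.55: |R|=0.5408
R=1: x+3/10x²=0 ⇒ x=−10/3=-3.3333; min R=1−1/(4·3/10)=0.1667>−1
Confirm numerically:
  x=-3.093: |R|=0.77699 <1
  x=-2.430: |R|=0.34147 <1
  x=-1.915: |R|=0.18517 <1
  x=-1.410: |R|=0.18643 <1
  x=-3.739: |R|=1.45504 >1
  x=-3.398: |R|=1.06592 >1
  x=-3.374: |R|=1.04116 >1
So |R|<1 on (-3.3333, 0).

(-3.3333,0); λ=-3 ⇒ h* = (10/3)/3 = 1.1111.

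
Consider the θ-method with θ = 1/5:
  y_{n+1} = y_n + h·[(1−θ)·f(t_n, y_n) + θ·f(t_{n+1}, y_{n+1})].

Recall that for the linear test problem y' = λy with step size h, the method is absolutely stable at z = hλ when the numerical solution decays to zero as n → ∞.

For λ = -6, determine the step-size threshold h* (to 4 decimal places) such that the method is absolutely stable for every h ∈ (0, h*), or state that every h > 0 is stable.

With y'=λy (z=hλ):
  y_{n+1} = y_n + z·[4/5·y_n + 1/5·y_{n+1}] ⇒ (1 − 1/5z)y_{n+1} = (1 + 4/5z)y_n
  Hence R(z) = (1 + 4/5z)/(1 − 1/5z).

Solve |R(x)|<1 on ℝ⁻.
x=-1.07: |R|=0.1186
R=−1: 1+4/5x = −1+1/5x ⇒ -3/5x=2 ⇒ x=2/(-3/5)=-3.3333
Confirm numerically:
  x=-2.220: |R|=0.53740 <1
  x=-2.039: |R|=0.44836 <1
  x=-1.581: |R|=0.20119 <1
  x=-3.781: |R|=1.15294 >1
  x=-3.426: |R|=1.03299 >1
So |R|<1 on (-3.3333, 0).

(-3.3333,0); λ=-6 ⇒ h* = (10/3)/6 = 0.5556.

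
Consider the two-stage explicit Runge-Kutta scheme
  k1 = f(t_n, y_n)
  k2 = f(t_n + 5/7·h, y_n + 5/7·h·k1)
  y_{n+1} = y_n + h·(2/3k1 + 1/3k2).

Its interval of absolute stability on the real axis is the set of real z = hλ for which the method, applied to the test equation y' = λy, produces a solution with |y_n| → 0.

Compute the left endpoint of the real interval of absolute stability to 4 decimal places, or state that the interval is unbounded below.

On y'=λy, z=hλ:
  k1=λy_n ⇒ h·k1=z·y_n;  k2=λ(1+5/7z)y_n ⇒ h·k2=z(1+5/7z)y_n
  y_{n+1}/y_n = 1 + 2/3z + 1/3z(1+5/7z) = 1 + z + 5/21z²
  ⇒ R(z) = 1 + z + 5/21z².

Solve |R(x)|<1 on ℝ⁻.
x=-1.09: |R|=0.1929
R=1: x+5/21x²=0 ⇒ x=−21/5=-4.2000; min R=1−1/(4·5/21)=-0.0500>−1
Confirm numerically:
  x=-2.534: |R|=0.00515 <1
  x=-1.807: |R|=0.02956 <1
  x=-1.761: |R|=0.02264 <1
  x=-4.761: |R|=1.63593 >1
  x=-4.508: |R|=1.33059 >1
So |R|<1 on (-4.2000, 0).

left endpoint -4.2000.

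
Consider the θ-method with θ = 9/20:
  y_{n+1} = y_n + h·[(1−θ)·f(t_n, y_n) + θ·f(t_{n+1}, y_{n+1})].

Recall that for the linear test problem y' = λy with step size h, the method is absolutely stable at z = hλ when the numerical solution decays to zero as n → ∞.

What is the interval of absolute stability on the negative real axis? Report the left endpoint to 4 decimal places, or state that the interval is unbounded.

Test eqn y'=λy, z=hλ:
  y_{n+1} = y_n + z·[11/20·y_n + 9/20·y_{n+1}] ⇒ (1 − 9/20z)y_{n+1} = (1 + 11/20z)y_n
  so R(z) = (1 + 11/20z)/(1 − 9/20z).

Solve |R(x)|<1 on ℝ⁻.
x=-1.51: |R|=0.1009
R=−1: 1+11/20x = −1+9/20x ⇒ -1/10x=2 ⇒ x=2/(-1/10)=-20.0000
Confirm numerically:
  x=-19.737: |R|=0.99734 <1
  x=-11.354: |R|=0.85848 <1
  x=-11.215: |R|=0.85472 <1
  x=-20.446: |R|=1.00437 >1
  x=-20.039: |R|=1.00039 >1
Interval (-20.0000, 0).

(-20.0000, 0).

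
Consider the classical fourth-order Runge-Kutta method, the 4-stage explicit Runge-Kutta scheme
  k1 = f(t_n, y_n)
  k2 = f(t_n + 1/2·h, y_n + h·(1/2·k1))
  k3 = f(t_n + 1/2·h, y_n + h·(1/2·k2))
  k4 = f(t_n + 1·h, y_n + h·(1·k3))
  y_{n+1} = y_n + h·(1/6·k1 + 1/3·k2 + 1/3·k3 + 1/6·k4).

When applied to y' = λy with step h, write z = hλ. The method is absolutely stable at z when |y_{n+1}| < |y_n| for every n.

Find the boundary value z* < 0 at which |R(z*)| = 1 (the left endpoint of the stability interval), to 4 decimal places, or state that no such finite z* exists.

z* = -2.7853.

Test eqn y'=λy, z=hλ:
  order 4, 4-stage ⇒ R(z)=1+z+z^2/2+z^3/6+z^4/24
  (e.g. R(-1.75)=0.27881, |R|=0.27881)

Solve |R(x)|<1 on ℝ⁻.
x=-1.75: |R|=0.2788
|R(-1.48)|=0.2748 |R(-1.36)|=0.2881 |R(-0.57)|=0.5660
Bisect:
  x_lo=-3.2903 |R|=2.0693  x_hi=-0.3961 |R|=0.6730
  mid=-1.84316 |R|=0.29274 →hi
  mid=-2.56671 |R|=0.71745 →hi
  mid=-2.92849 |R|=1.23825 →lo
  mid=-2.74760 |R|=0.94464 →hi
  mid=-2.83804 |R|=1.08249 →lo
  mid=-2.79282 |R|=1.01141 →lo
  mid=-2.77021 |R|=0.97750 →hi
  ...
  [-2.78540,-2.78523] ⇒ x*=-2.7853
Interval (-2.7853, 0).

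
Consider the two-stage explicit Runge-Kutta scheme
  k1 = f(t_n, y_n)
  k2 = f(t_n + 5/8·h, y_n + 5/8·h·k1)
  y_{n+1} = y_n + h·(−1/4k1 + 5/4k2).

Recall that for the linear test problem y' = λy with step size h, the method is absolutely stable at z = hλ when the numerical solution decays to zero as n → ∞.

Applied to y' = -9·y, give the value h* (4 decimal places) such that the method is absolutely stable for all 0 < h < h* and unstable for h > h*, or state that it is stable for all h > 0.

(-1.2800,0); λ=-9 ⇒ h* = (32/25)/9 = 0.1422.

Test eqn y'=λy, z=hλ:
  k1=λy_n ⇒ h·k1=z·y_n;  k2=λ(1+5/8z)y_n ⇒ h·k2=z(1+5/8z)y_n
  y_{n+1}/y_n = 1 − 1/4z + 5/4z(1+5/8z) = 1 + z + 25/32z²
  R(z) = 1 + z + 25/32z².

Solve |R(x)|<1 on ℝ⁻.
x=-0.3: |R|=0.7703
R=1: x+25/32x²=0 ⇒ x=−32/25=-1.2800; min R=1−1/(4·25/32)=0.6800>−1
Confirm numerically:
  x=-0.960: |R|=0.76000 <1
  x=-0.936: |R|=0.74845 <1
  x=-0.850: |R|=0.71445 <1
  x=-0.545: |R|=0.68705 <1
  x=-1.669: |R|=1.50722 >1
  x=-1.662: |R|=1.49600 >1
  x=-1.426: |R|=1.16265 >1
Stable set (-1.2800, 0).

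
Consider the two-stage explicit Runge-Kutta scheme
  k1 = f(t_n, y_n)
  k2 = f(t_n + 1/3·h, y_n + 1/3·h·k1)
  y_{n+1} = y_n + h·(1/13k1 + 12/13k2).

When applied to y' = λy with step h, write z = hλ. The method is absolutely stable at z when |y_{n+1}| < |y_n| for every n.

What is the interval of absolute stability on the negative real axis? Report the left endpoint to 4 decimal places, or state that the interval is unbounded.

z∈(-3.2500,0).

With y'=λy (z=hλ):
  k1=λy_n ⇒ h·k1=z·y_n;  k2=λ(1+1/3z)y_n ⇒ h·k2=z(1+1/3z)y_n
  y_{n+1}/y_n = 1 + 1/13z + 12/13z(1+1/3z) = 1 + z + 4/13z²
  so R(z) = 1 + z + 4/13z².

Solve |R(x)|<1 on ℝ⁻.
x=-1.41: |R|=0.2017
R=1: x+4/13x²=0 ⇒ x=−13/4=-3.2500; min R=1−1/(4·4/13)=0.1875>−1
Confirm numerically:
  x=-3.217: |R|=0.96734 <1
  x=-2.739: |R|=0.56934 <1
  x=-1.786: |R|=0.19548 <1
  x=-1.584: |R|=0.18802 <1
  x=-3.850: |R|=1.71077 >1
  x=-3.783: |R|=1.62041 >1
  x=-3.743: |R|=1.56778 >1
So |R|<1 on (-3.2500, 0).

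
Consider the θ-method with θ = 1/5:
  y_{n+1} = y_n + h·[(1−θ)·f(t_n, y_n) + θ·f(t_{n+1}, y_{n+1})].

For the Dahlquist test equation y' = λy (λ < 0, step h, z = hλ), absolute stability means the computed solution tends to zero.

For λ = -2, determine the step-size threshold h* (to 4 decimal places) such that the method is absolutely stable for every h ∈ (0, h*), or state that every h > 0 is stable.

(-3.3333,0); λ=-2 ⇒ h* = (10/3)/2 = 1.6667.

Set f=λy, z=hλ:
  y_{n+1} = y_n + z·[4/5·y_n + 1/5·y_{n+1}] ⇒ (1 − 1/5z)y_{n+1} = (1 + 4/5z)y_n
  Hence R(z) = (1 + 4/5z)/(1 − 1/5z).

Solve |R(x)|<1 on ℝ⁻.
x=-0.77: |R|=0.3328
R=−1: 1+4/5x = −1+1/5x ⇒ -3/5x=2 ⇒ x=2/(-3/5)=-3.3333
Confirm numerically:
  x=-3.275: |R|=0.97885 <1
  x=-2.159: |R|=0.50789 <1
  x=-1.823: |R|=0.33592 <1
  x=-3.863: |R|=1.17928 >1
  x=-3.497: |R|=1.05779 >1
Stable set (-3.3333, 0).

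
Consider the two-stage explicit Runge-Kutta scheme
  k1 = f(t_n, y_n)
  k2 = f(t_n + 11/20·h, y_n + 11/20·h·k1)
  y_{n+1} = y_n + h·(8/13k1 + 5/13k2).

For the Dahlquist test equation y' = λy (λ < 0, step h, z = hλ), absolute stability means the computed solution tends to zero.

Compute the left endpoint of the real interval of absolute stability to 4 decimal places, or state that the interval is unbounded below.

On y'=λy, z=hλ:
  k1=λy_n ⇒ h·k1=z·y_n;  k2=λ(1+11/20z)y_n ⇒ h·k2=z(1+11/20z)y_n
  y_{n+1}/y_n = 1 + 8/13z + 5/13z(1+11/20z) = 1 + z + 11/52z²
  Hence R(z) = 1 + z + 11/52z².

Boundary: |R(x)|=1, x<0.
x=-1.13: |R|=0.1401
R=1: x+11/52x²=0 ⇒ x=−52/11=-4.7273; min R=1−1/(4·11/52)=-0.1818>−1
Confirm numerically:
  x=-4.118: |R|=0.46925 <1
  x=-2.856: |R|=0.13054 <1
  x=-2.057: |R|=0.16193 <1
  x=-5.226: |R|=1.55134 >1
  x=-4.930: |R|=1.21142 >1
  x=-4.779: |R|=1.05229 >1
Interval (-4.7273, 0).

left endpoint -4.7273.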